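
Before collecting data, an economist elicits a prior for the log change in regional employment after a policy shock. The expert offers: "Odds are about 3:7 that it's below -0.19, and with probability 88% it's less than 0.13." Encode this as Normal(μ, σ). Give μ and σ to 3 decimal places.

μ = -0.091, σ = 0.188

The p-quantile of Normal(μ,σ) is μ + z_p·σ, with z_{0.3} = -0.5244 and z_{0.88} = 1.175.
Eliminate σ: μ = (z₂·x₁ − z₁·x₂)/(z₂ − z₁) = (1.175·-0.19 − (-0.5244)·0.13)/1.699 = -0.091.
Then σ = (x₂ − x₁)/(z₂ − z₁) = (0.13 − -0.19)/1.699 = 0.188.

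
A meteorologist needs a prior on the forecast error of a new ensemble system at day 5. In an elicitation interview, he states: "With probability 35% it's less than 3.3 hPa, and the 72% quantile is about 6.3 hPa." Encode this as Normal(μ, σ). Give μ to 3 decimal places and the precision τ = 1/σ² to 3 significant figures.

The p-quantile of Normal(μ,σ) is μ + z_p·σ, with z_{0.35} = -0.3853 and z_{0.72} = 0.5828.
Eliminate σ: μ = (z₂·x₁ − z₁·x₂)/(z₂ − z₁) = (0.5828·3.3 − (-0.3853)·6.3)/0.9682 = 4.494.
Then σ = (x₂ − x₁)/(z₂ − z₁) = (6.3 − 3.3)/0.9682 = 3.099.
Precision τ = 1/σ² = 1/3.099² = 0.104.

μ = 4.494, τ = 0.104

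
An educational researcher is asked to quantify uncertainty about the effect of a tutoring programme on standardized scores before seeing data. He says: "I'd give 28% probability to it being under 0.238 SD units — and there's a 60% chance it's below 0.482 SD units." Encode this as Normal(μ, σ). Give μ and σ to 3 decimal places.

μ = 0.408, σ = 0.292

For Normal(μ,σ), the p-quantile is μ + z_p·σ. Here z_{0.28} = -0.5828, z_{0.6} = 0.2533.
So 0.238 = μ − 0.5828σ and 0.482 = μ + 0.2533σ.
Subtracting: σ = (0.482 − 0.238)/(0.2533 − (-0.5828)) = 0.292.
Then μ = 0.238 − (-0.5828)·0.292 = 0.408.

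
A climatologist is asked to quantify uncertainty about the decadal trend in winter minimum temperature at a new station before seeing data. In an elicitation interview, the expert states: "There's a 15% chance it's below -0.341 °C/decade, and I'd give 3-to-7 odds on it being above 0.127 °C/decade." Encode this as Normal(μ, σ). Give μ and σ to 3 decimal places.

The p-quantile of Normal(μ,σ) is μ + z_p·σ, with z_{0.15} = -1.036 and z_{0.7} = 0.5244.
Eliminate σ: μ = (z₂·x₁ − z₁·x₂)/(z₂ − z₁) = (0.5244·-0.341 − (-1.036)·0.127)/1.561 = -0.030.
Then σ = (x₂ − x₁)/(z₂ − z₁) = (0.127 − -0.341)/1.561 = 0.300.

μ = -0.030, σ = 0.300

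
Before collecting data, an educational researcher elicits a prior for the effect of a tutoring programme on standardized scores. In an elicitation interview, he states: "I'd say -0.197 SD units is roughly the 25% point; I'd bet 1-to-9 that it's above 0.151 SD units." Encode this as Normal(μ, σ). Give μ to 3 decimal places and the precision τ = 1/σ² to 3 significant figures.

For Normal(μ,σ), the p-quantile is μ + z_p·σ. Here z_{0.25} = -0.6745, z_{0.9} = 1.282.
So -0.197 = μ − 0.6745σ and 0.151 = μ + 1.282σ.
Subtracting: σ = (0.151 − -0.197)/(1.282 − (-0.6745)) = 0.178.
Then μ = -0.197 − (-0.6745)·0.178 = -0.077.
Precision τ = 1/σ² = 1/0.1779² = 31.6.

μ = -0.077, τ = 31.6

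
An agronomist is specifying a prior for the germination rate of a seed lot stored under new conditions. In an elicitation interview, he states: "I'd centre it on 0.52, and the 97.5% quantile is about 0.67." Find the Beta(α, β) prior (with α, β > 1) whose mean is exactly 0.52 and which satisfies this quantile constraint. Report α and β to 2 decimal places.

With mean 0.52 fixed, write α = 0.52s, β = 0.48s where s = α+β.
Need P(θ < 0.67) = 0.975 under Beta(0.52s, 0.48s). Normal approximation: (q−m)/√(m(1−m)/s) ≈ z_{0.975} = 1.96, so s ≈ 0.52·0.48·(1.96)²/(0.67−0.52)² = 42.6.
At s = 42.6: P(θ<0.67) ≈ 0.978. Adjusting to match 0.975 gives s ≈ 40.63.
So α = 0.52·40.63 ≈ 21.13, β = 0.48·40.63 ≈ 19.50.

α ≈ 21.13, β ≈ 19.50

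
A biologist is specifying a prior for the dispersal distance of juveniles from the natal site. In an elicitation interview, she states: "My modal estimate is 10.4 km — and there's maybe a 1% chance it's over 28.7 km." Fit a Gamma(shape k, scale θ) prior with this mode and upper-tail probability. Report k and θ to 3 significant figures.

k ≈ 5.46, θ ≈ 2.33

Gamma(k,θ) with k>1 has mode (k−1)θ, so θ = 10.4/(k−1).
Need P(X < 28.7) = 0.99 with θ tied to k this way. Start at k = 2, θ = 10.4: P(X<28.7) ≈ 0.762.
Too low — raise k to concentrate. Iterating converges to k ≈ 5.46.
Then θ = 10.4/(5.46−1) ≈ 2.33.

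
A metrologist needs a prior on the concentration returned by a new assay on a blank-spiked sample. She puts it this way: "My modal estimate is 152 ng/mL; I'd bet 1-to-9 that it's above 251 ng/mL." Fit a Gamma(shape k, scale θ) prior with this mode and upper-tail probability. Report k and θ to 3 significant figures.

k ≈ 8.5, θ ≈ 20.3

Gamma(k,θ) with k>1 has mode (k−1)θ, so θ = 152/(k−1).
Need P(X < 251) = 0.9 with θ tied to k this way. Start at k = 2, θ = 152: P(X<251) ≈ 0.491.
Too low — raise k to concentrate. Iterating converges to k ≈ 8.5.
Then θ = 152/(8.5−1) ≈ 20.3.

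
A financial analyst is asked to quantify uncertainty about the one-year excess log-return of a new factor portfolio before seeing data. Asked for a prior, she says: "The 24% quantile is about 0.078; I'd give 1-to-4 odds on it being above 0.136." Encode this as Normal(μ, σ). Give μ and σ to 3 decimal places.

The p-quantile of Normal(μ,σ) is μ + z_p·σ, with z_{0.24} = -0.7063 and z_{0.8} = 0.8416.
Eliminate σ: μ = (z₂·x₁ − z₁·x₂)/(z₂ − z₁) = (0.8416·0.078 − (-0.7063)·0.136)/1.548 = 0.104.
Then σ = (x₂ − x₁)/(z₂ − z₁) = (0.136 − 0.078)/1.548 = 0.037.

μ = 0.104, σ = 0.037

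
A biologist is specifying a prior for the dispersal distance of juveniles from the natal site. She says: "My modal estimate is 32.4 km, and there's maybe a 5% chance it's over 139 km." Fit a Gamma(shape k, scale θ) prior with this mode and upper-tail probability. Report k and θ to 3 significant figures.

Gamma(k,θ) with k>1 has mode (k−1)θ, so θ = 32.4/(k−1).
Need P(X < 139) = 0.95 with θ tied to k this way. Start at k = 2, θ = 32.4: P(X<139) ≈ 0.928.
Too low — raise k to concentrate. Iterating converges to k ≈ 2.17.
Then θ = 32.4/(2.17−1) ≈ 27.7.

k ≈ 2.17, θ ≈ 27.7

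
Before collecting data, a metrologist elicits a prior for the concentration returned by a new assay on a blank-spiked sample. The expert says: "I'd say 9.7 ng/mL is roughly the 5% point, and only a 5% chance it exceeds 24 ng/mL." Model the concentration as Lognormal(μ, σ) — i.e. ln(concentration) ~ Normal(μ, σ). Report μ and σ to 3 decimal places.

μ ≈ 2.725, σ ≈ 0.275

If T ~ Lognormal(μ,σ) then ln T ~ Normal(μ,σ), so the p-quantile of ln T is μ + z_p·σ.
ln(9.7) = 2.272 and ln(24) = 3.178; z_{0.05} = -1.645, z_{0.95} = 1.645.
σ = (3.178 − 2.272)/(1.645 − (-1.645)) = 0.275.
μ = 2.272 − (-1.645)·0.275 = 2.725.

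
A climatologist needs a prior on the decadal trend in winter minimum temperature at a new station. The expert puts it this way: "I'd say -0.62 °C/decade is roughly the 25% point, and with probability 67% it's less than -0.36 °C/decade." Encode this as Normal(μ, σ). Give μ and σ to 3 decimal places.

μ = -0.463, σ = 0.233

The p-quantile of Normal(μ,σ) is μ + z_p·σ, with z_{0.25} = -0.6745 and z_{0.67} = 0.4399.
Eliminate σ: μ = (z₂·x₁ − z₁·x₂)/(z₂ − z₁) = (0.4399·-0.62 − (-0.6745)·-0.36)/1.114 = -0.463.
Then σ = (x₂ − x₁)/(z₂ − z₁) = (-0.36 − -0.62)/1.114 = 0.233.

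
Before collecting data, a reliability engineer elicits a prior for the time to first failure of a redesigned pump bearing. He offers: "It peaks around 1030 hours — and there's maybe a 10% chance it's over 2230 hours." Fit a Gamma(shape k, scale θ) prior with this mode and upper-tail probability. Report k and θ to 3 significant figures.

k ≈ 4.22, θ ≈ 320

Gamma(k,θ) with k>1 has mode (k−1)θ, so θ = 1030/(k−1).
Need P(X < 2230) = 0.9 with θ tied to k this way. Start at k = 2, θ = 1030: P(X<2230) ≈ 0.637.
Too low — raise k to concentrate. Iterating converges to k ≈ 4.22.
Then θ = 1030/(4.22−1) ≈ 320.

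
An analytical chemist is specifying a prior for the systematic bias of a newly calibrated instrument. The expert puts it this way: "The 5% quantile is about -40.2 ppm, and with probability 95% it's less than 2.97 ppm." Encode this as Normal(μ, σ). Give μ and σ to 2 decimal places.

For Normal(μ,σ), the p-quantile is μ + z_p·σ. Here z_{0.05} = -1.645, z_{0.95} = 1.645.
So -40.2 = μ − 1.645σ and 2.97 = μ + 1.645σ.
Subtracting: σ = (2.97 − -40.2)/(1.645 − (-1.645)) = 13.12.
Then μ = -40.2 − (-1.645)·13.12 = -18.61.

μ = -18.61, σ = 13.12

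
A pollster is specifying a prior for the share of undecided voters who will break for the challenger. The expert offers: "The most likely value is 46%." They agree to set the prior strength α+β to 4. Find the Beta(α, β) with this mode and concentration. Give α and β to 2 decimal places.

α = 1.92, β = 2.08

For α,β > 1 the Beta mode is (α−1)/(α+β−2). With α+β = 4, the mode is (α−1)/2.
Set (α−1)/2 = 0.46 → α = 1 + 0.46·2 = 1.92.
β = 4 − α = 2.08.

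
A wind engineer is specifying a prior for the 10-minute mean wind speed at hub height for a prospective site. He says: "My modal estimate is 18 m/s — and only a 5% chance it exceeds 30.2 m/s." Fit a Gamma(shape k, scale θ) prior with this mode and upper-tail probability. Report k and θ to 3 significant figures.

k ≈ 11.4, θ ≈ 1.73

Gamma(k,θ) with k>1 has mode (k−1)θ, so θ = 18/(k−1).
Need P(X < 30.2) = 0.95 with θ tied to k this way. Start at k = 2, θ = 18: P(X<30.2) ≈ 0.500.
Too low — raise k to concentrate. Iterating converges to k ≈ 11.4.
Then θ = 18/(11.4−1) ≈ 1.73.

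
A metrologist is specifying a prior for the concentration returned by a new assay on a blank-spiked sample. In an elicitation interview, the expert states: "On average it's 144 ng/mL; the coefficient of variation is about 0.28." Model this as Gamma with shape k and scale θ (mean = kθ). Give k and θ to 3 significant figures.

k ≈ 12.8, θ ≈ 11.3

For Gamma(k, scale θ): mean = kθ, variance = kθ², so CV = 1/√k.
CV = 0.28, hence k = 1/CV² = 12.8.
Then θ = mean/k = 144/12.8 = 11.3.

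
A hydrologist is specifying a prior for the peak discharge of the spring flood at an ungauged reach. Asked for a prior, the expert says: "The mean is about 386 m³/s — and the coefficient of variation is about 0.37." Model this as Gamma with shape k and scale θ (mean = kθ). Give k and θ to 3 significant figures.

For Gamma(k, scale θ): mean = kθ, variance = kθ², so CV = 1/√k.
CV = 0.37, hence k = 1/CV² = 7.3.
Then θ = mean/k = 386/7.3 = 52.8.

k ≈ 7.3, θ ≈ 52.8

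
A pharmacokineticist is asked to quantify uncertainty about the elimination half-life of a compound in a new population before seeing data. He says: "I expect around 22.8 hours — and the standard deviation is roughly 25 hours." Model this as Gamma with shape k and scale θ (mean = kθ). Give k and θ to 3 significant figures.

k ≈ 0.832, θ ≈ 27.4

For Gamma(k, scale θ): mean = kθ, variance = kθ², so CV = 1/√k.
CV = SD/mean = 25/22.8 = 1.096, hence k = 1/CV² = 0.832.
Then θ = mean/k = 22.8/0.832 = 27.4.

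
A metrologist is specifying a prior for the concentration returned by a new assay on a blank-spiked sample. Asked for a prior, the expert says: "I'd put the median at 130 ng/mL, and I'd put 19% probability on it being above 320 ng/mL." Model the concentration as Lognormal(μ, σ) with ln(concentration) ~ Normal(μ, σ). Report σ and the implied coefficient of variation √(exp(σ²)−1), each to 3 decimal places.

σ ≈ 1.026, CV ≈ 1.366

If T ~ Lognormal(μ,σ) then ln T ~ Normal(μ,σ), so the p-quantile of ln T is μ + z_p·σ.
ln(130) = 4.868 and ln(320) = 5.768; z_{0.5} = 0, z_{0.81} = 0.8779.
σ = (5.768 − 4.868)/(0.8779 − (0)) = 1.026.
μ = 4.868 − (0)·1.026 = 4.868.
CV = √(exp(σ²)−1) = √(exp(1.0528)−1) = 1.366.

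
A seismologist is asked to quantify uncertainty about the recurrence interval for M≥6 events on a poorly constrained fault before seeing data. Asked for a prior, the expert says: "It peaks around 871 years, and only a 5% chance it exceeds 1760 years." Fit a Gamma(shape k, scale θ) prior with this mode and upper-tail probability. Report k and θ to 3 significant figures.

Gamma(k,θ) with k>1 has mode (k−1)θ, so θ = 871/(k−1).
Need P(X < 1760) = 0.95 with θ tied to k this way. Start at k = 2, θ = 871: P(X<1760) ≈ 0.600.
Too low — raise k to concentrate. Iterating converges to k ≈ 6.6.
Then θ = 871/(6.6−1) ≈ 156.

k ≈ 6.6, θ ≈ 156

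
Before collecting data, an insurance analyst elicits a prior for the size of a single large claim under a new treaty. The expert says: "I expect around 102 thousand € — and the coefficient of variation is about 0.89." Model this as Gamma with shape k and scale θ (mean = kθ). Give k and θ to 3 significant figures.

For Gamma(k, scale θ): mean = kθ, variance = kθ², so CV = 1/√k.
CV = 0.89, hence k = 1/CV² = 1.26.
Then θ = mean/k = 102/1.26 = 80.8.

k ≈ 1.26, θ ≈ 80.8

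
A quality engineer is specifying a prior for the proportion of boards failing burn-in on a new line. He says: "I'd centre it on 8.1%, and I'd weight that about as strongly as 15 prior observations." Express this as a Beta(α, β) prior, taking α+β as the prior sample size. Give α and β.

Under the effective-sample-size interpretation, Beta(α, β) has prior mean α/(α+β) and prior sample size α+β.
So α+β = 15 and α/(α+β) = 0.081, giving α = 0.081·15 = 1.215 and β = 15 − 1.215 = 13.785.

α = 1.215, β = 13.785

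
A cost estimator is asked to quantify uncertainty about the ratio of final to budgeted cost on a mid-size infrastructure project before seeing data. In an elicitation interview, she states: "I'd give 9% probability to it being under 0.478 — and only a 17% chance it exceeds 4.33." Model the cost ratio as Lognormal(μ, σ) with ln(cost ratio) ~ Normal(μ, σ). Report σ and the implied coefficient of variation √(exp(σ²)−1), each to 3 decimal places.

σ ≈ 0.960, CV ≈ 1.231

If T ~ Lognormal(μ,σ) then ln T ~ Normal(μ,σ), so the p-quantile of ln T is μ + z_p·σ.
ln(0.478) = -0.7381 and ln(4.33) = 1.466; z_{0.09} = -1.341, z_{0.83} = 0.9542.
σ = (1.466 − -0.7381)/(0.9542 − (-1.341)) = 0.960.
μ = -0.7381 − (-1.341)·0.960 = 0.549.
CV = √(exp(σ²)−1) = √(exp(0.9221)−1) = 1.231.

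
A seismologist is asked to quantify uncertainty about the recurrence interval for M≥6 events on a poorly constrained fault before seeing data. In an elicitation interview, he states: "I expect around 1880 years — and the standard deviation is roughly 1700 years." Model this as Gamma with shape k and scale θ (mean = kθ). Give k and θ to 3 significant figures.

For Gamma(k, scale θ): mean = kθ, variance = kθ², so CV = 1/√k.
CV = SD/mean = 1700/1880 = 0.9043, hence k = 1/CV² = 1.22.
Then θ = mean/k = 1880/1.22 = 1540.

k ≈ 1.22, θ ≈ 1540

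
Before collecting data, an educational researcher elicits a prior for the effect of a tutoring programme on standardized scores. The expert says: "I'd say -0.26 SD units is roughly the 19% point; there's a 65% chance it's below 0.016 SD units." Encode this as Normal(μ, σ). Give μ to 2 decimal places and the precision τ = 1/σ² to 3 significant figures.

μ = -0.07, τ = 20.9

For Normal(μ,σ), the p-quantile is μ + z_p·σ. Here z_{0.19} = -0.8779, z_{0.65} = 0.3853.
So -0.26 = μ − 0.8779σ and 0.016 = μ + 0.3853σ.
Subtracting: σ = (0.016 − -0.26)/(0.3853 − (-0.8779)) = 0.22.
Then μ = -0.26 − (-0.8779)·0.22 = -0.07.
Precision τ = 1/σ² = 1/0.2185² = 20.9.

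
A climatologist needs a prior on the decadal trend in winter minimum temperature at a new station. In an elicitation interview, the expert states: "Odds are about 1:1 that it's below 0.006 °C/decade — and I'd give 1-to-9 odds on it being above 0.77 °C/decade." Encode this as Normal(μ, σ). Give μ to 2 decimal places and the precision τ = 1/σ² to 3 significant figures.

The p-quantile of Normal(μ,σ) is μ + z_p·σ, with z_{0.5} = 0 and z_{0.9} = 1.282.
Eliminate σ: μ = (z₂·x₁ − z₁·x₂)/(z₂ − z₁) = (1.282·0.006 − (0)·0.77)/1.282 = 0.01.
Then σ = (x₂ − x₁)/(z₂ − z₁) = (0.77 − 0.006)/1.282 = 0.60.
Precision τ = 1/σ² = 1/0.5962² = 2.81.

μ = 0.01, τ = 2.81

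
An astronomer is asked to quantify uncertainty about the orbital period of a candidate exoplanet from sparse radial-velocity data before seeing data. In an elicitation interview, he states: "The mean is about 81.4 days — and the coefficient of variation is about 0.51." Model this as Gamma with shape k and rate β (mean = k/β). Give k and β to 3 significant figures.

k ≈ 3.84, β ≈ 0.0472

For Gamma(k, rate β): mean = k/β, variance = k/β², so CV = 1/√k.
CV = 0.51, hence k = 1/CV² = 3.84.
Then β = k/mean = 3.84/81.4 = 0.0472.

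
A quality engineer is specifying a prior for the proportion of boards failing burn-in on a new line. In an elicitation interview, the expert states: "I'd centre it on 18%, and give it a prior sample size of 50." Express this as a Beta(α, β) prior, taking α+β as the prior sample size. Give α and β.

α = 9, β = 41

Under the effective-sample-size interpretation, Beta(α, β) has prior mean α/(α+β) and prior sample size α+β.
So α+β = 50 and α/(α+β) = 0.18, giving α = 0.18·50 = 9 and β = 50 − 9 = 41.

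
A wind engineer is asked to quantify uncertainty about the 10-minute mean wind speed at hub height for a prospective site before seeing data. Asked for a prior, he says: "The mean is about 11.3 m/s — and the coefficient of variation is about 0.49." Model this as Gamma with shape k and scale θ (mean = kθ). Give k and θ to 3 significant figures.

k ≈ 4.16, θ ≈ 2.71

For Gamma(k, scale θ): mean = kθ, variance = kθ², so CV = 1/√k.
CV = 0.49, hence k = 1/CV² = 4.16.
Then θ = mean/k = 11.3/4.16 = 2.71.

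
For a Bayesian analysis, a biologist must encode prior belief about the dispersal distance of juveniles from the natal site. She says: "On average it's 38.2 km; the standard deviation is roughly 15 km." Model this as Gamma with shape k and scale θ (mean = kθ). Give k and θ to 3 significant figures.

k ≈ 6.49, θ ≈ 5.89

For Gamma(k, scale θ): mean = kθ, variance = kθ², so CV = 1/√k.
CV = SD/mean = 15/38.2 = 0.3927, hence k = 1/CV² = 6.49.
Then θ = mean/k = 38.2/6.49 = 5.89.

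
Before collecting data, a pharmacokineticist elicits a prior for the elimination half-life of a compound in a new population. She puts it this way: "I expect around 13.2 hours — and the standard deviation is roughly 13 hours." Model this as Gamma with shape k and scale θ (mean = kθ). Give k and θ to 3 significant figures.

For Gamma(k, scale θ): mean = kθ, variance = kθ², so CV = 1/√k.
CV = SD/mean = 13/13.2 = 0.9848, hence k = 1/CV² = 1.03.
Then θ = mean/k = 13.2/1.03 = 12.8.

k ≈ 1.03, θ ≈ 12.8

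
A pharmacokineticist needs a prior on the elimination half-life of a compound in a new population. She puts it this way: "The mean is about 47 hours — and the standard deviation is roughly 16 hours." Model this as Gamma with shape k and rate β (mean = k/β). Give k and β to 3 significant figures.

For Gamma(k, rate β): mean = k/β, variance = k/β², so CV = 1/√k.
CV = SD/mean = 16/47 = 0.3404, hence k = 1/CV² = 8.63.
Then β = k/mean = 8.63/47 = 0.184.

k ≈ 8.63, β ≈ 0.184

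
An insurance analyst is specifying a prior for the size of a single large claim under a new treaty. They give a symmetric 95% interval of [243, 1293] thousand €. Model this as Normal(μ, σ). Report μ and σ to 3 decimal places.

μ = 768.000, σ = 267.862

A symmetric 95% interval runs μ ± z·σ with z = 1.96.
Half-width = 525, so σ = 525/1.96 = 267.862.
μ is the interval midpoint, 768.000.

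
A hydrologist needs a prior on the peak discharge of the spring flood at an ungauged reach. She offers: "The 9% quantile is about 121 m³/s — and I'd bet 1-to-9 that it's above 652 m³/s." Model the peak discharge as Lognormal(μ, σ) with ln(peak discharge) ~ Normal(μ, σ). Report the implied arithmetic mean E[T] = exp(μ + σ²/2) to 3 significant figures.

E[T] ≈ 352 m³/s

If T ~ Lognormal(μ,σ) then ln T ~ Normal(μ,σ), so the p-quantile of ln T is μ + z_p·σ.
ln(121) = 4.796 and ln(652) = 6.48; z_{0.09} = -1.341, z_{0.9} = 1.282.
σ = (6.48 − 4.796)/(1.282 − (-1.341)) = 0.642.
μ = 4.796 − (-1.341)·0.642 = 5.657.
E[T] = exp(μ + σ²/2) = exp(5.657 + 0.2063) = 352 m³/s.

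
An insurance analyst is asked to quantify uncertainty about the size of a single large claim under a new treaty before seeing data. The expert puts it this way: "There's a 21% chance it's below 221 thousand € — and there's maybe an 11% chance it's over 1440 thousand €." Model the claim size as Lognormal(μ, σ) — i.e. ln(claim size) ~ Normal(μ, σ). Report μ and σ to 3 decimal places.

If T ~ Lognormal(μ,σ) then ln T ~ Normal(μ,σ), so the p-quantile of ln T is μ + z_p·σ.
ln(221) = 5.398 and ln(1440) = 7.272; z_{0.21} = -0.8064, z_{0.89} = 1.227.
σ = (7.272 − 5.398)/(1.227 − (-0.8064)) = 0.922.
μ = 5.398 − (-0.8064)·0.922 = 6.142.

μ ≈ 6.142, σ ≈ 0.922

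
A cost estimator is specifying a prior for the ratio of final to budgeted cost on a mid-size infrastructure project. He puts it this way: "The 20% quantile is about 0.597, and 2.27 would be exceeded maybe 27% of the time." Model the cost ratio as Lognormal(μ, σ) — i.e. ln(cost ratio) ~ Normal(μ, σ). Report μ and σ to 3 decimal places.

If T ~ Lognormal(μ,σ) then ln T ~ Normal(μ,σ), so the p-quantile of ln T is μ + z_p·σ.
ln(0.597) = -0.5158 and ln(2.27) = 0.8198; z_{0.2} = -0.8416, z_{0.73} = 0.6128.
σ = (0.8198 − -0.5158)/(0.6128 − (-0.8416)) = 0.918.
μ = -0.5158 − (-0.8416)·0.918 = 0.257.

μ ≈ 0.257, σ ≈ 0.918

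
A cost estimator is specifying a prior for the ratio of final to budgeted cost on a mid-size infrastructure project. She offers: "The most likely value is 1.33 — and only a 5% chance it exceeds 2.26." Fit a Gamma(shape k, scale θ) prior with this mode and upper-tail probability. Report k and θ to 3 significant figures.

Gamma(k,θ) with k>1 has mode (k−1)θ, so θ = 1.33/(k−1).
Need P(X < 2.26) = 0.95 with θ tied to k this way. Start at k = 2, θ = 1.33: P(X<2.26) ≈ 0.507.
Too low — raise k to concentrate. Iterating converges to k ≈ 10.9.
Then θ = 1.33/(10.9−1) ≈ 0.134.

k ≈ 10.9, θ ≈ 0.134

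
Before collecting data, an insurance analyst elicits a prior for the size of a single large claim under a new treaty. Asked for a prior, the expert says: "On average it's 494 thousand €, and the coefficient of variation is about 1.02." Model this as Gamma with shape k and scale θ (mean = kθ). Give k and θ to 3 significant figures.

k ≈ 0.961, θ ≈ 514

For Gamma(k, scale θ): mean = kθ, variance = kθ², so CV = 1/√k.
CV = 1.02, hence k = 1/CV² = 0.961.
Then θ = mean/k = 494/0.961 = 514.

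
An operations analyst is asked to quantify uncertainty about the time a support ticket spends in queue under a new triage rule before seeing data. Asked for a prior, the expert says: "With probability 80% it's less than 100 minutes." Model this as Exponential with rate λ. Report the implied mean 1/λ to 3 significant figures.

mean ≈ 62.1 minutes

P(T < 100.0) = 1 − e^(−λ·100.0) = 0.8, so λ = −ln(1−0.8)/100.0 = −ln(0.2)/100.0 = 0.0161.
Mean = 1/λ = 62.1 minutes.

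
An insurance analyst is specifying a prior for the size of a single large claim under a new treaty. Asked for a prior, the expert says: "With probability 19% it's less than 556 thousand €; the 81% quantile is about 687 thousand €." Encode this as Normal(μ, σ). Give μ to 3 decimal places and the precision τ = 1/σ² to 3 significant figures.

μ = 621.500, τ = 0.00018

The p-quantile of Normal(μ,σ) is μ + z_p·σ, with z_{0.19} = -0.8779 and z_{0.81} = 0.8779.
Eliminate σ: μ = (z₂·x₁ − z₁·x₂)/(z₂ − z₁) = (0.8779·556 − (-0.8779)·687)/1.756 = 621.500.
Then σ = (x₂ − x₁)/(z₂ − z₁) = (687 − 556)/1.756 = 74.610.
Precision τ = 1/σ² = 1/74.61² = 0.00018.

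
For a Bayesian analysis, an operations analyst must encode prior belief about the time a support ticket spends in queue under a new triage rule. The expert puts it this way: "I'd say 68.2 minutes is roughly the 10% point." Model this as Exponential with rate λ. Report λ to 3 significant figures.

λ ≈ 0.00154

P(T < 68.2) = 1 − e^(−λ·68.2) = 0.1, so λ = −ln(1−0.1)/68.2 = −ln(0.9)/68.2 = 0.00154.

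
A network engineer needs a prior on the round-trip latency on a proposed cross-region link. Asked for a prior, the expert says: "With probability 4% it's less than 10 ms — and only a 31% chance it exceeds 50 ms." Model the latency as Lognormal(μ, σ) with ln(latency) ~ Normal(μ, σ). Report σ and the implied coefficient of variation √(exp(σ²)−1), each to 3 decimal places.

σ ≈ 0.716, CV ≈ 0.819

If T ~ Lognormal(μ,σ) then ln T ~ Normal(μ,σ), so the p-quantile of ln T is μ + z_p·σ.
ln(10) = 2.303 and ln(50) = 3.912; z_{0.04} = -1.751, z_{0.69} = 0.4959.
σ = (3.912 − 2.303)/(0.4959 − (-1.751)) = 0.716.
μ = 2.303 − (-1.751)·0.716 = 3.557.
CV = √(exp(σ²)−1) = √(exp(0.5132)−1) = 0.819.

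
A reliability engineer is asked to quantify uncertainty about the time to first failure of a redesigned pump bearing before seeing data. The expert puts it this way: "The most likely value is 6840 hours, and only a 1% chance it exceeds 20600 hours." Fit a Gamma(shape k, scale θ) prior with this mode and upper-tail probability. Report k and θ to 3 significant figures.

Gamma(k,θ) with k>1 has mode (k−1)θ, so θ = 6840/(k−1).
Need P(X < 20600) = 0.99 with θ tied to k this way. Start at k = 2, θ = 6840: P(X<20600) ≈ 0.803.
Too low — raise k to concentrate. Iterating converges to k ≈ 4.7.
Then θ = 6840/(4.7−1) ≈ 1850.

k ≈ 4.7, θ ≈ 1850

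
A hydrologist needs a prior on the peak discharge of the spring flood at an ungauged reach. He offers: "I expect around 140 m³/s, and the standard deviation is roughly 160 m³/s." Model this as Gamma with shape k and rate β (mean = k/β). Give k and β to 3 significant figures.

For Gamma(k, rate β): mean = k/β, variance = k/β², so CV = 1/√k.
CV = SD/mean = 160/140 = 1.143, hence k = 1/CV² = 0.766.
Then β = k/mean = 0.766/140 = 0.00547.

k ≈ 0.766, β ≈ 0.00547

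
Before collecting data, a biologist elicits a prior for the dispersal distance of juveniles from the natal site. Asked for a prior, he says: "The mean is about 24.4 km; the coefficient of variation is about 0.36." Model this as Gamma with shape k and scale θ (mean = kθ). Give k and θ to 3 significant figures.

For Gamma(k, scale θ): mean = kθ, variance = kθ², so CV = 1/√k.
CV = 0.36, hence k = 1/CV² = 7.72.
Then θ = mean/k = 24.4/7.72 = 3.16.

k ≈ 7.72, θ ≈ 3.16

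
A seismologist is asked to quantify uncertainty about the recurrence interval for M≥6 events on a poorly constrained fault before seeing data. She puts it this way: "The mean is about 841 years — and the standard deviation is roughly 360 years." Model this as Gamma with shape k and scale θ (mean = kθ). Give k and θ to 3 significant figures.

For Gamma(k, scale θ): mean = kθ, variance = kθ², so CV = 1/√k.
CV = SD/mean = 360/841 = 0.4281, hence k = 1/CV² = 5.46.
Then θ = mean/k = 841/5.46 = 154.

k ≈ 5.46, θ ≈ 154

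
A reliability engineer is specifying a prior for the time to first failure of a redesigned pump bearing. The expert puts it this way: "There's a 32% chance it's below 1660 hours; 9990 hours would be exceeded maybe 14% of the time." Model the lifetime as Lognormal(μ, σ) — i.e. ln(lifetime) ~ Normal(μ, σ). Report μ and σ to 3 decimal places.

If T ~ Lognormal(μ,σ) then ln T ~ Normal(μ,σ), so the p-quantile of ln T is μ + z_p·σ.
ln(1660) = 7.415 and ln(9990) = 9.209; z_{0.32} = -0.4677, z_{0.86} = 1.08.
σ = (9.209 − 7.415)/(1.08 − (-0.4677)) = 1.159.
μ = 7.415 − (-0.4677)·1.159 = 7.957.

μ ≈ 7.957, σ ≈ 1.159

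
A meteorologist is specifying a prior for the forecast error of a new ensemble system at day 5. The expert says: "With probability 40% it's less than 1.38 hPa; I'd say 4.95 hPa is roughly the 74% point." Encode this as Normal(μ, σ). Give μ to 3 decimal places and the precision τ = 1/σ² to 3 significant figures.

For Normal(μ,σ), the p-quantile is μ + z_p·σ. Here z_{0.4} = -0.2533, z_{0.74} = 0.6433.
So 1.38 = μ − 0.2533σ and 4.95 = μ + 0.6433σ.
Subtracting: σ = (4.95 − 1.38)/(0.6433 − (-0.2533)) = 3.981.
Then μ = 1.38 − (-0.2533)·3.981 = 2.389.
Precision τ = 1/σ² = 1/3.981² = 0.0631.

μ = 2.389, τ = 0.0631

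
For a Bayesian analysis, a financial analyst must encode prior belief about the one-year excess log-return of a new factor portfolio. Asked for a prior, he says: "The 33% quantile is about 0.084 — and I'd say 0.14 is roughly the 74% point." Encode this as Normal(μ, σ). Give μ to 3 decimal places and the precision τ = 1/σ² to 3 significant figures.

μ = 0.107, τ = 374

For Normal(μ,σ), the p-quantile is μ + z_p·σ. Here z_{0.33} = -0.4399, z_{0.74} = 0.6433.
So 0.084 = μ − 0.4399σ and 0.14 = μ + 0.6433σ.
Subtracting: σ = (0.14 − 0.084)/(0.6433 − (-0.4399)) = 0.052.
Then μ = 0.084 − (-0.4399)·0.052 = 0.107.
Precision τ = 1/σ² = 1/0.0517² = 374.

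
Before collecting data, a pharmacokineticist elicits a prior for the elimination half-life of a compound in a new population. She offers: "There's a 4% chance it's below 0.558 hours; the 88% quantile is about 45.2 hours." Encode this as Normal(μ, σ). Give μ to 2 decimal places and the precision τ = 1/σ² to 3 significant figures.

The p-quantile of Normal(μ,σ) is μ + z_p·σ, with z_{0.04} = -1.751 and z_{0.88} = 1.175.
Eliminate σ: μ = (z₂·x₁ − z₁·x₂)/(z₂ − z₁) = (1.175·0.558 − (-1.751)·45.2)/2.926 = 27.27.
Then σ = (x₂ − x₁)/(z₂ − z₁) = (45.2 − 0.558)/2.926 = 15.26.
Precision τ = 1/σ² = 1/15.26² = 0.0043.

μ = 27.27, τ = 0.0043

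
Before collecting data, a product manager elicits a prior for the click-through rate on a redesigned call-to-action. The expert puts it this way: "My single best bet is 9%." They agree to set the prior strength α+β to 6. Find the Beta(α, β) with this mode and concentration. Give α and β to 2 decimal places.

For α,β > 1 the Beta mode is (α−1)/(α+β−2). With α+β = 6, the mode is (α−1)/4.
Set (α−1)/4 = 0.09 → α = 1 + 0.09·4 = 1.36.
β = 6 − α = 4.64.

α = 1.36, β = 4.64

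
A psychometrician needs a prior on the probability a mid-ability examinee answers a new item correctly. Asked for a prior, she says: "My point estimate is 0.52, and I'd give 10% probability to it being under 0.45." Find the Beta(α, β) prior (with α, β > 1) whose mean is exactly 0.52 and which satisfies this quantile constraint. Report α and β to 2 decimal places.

With mean 0.52 fixed, write α = 0.52s, β = 0.48s where s = α+β.
Need P(θ < 0.45) = 0.1 under Beta(0.52s, 0.48s). Normal approximation: (q−m)/√(m(1−m)/s) ≈ z_{0.1} = -1.28, so s ≈ 0.52·0.48·(-1.28)²/(0.45−0.52)² = 83.7.
At s = 83.7: P(θ<0.45) ≈ 0.100. Adjusting to match 0.1 gives s ≈ 83.58.
So α = 0.52·83.58 ≈ 43.46, β = 0.48·83.58 ≈ 40.12.

α ≈ 43.46, β ≈ 40.12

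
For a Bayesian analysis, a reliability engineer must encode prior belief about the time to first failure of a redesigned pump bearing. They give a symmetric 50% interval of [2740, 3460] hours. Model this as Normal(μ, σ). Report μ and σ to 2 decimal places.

μ = 3100.00, σ = 533.74

A symmetric 50% interval runs μ ± z·σ with z = 0.6745.
Half-width = 360, so σ = 360/0.6745 = 533.74.
μ is the interval midpoint, 3100.00.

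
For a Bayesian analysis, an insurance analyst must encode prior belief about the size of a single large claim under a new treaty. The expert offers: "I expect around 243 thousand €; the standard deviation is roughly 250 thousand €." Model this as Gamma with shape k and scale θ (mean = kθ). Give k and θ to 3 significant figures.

k ≈ 0.945, θ ≈ 257

For Gamma(k, scale θ): mean = kθ, variance = kθ², so CV = 1/√k.
CV = SD/mean = 250/243 = 1.029, hence k = 1/CV² = 0.945.
Then θ = mean/k = 243/0.945 = 257.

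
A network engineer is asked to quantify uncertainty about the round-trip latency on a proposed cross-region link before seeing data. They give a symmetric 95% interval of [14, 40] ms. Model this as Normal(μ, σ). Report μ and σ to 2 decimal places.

μ = 27.00, σ = 6.63

A symmetric 95% interval runs μ ± z·σ with z = 1.96.
Half-width = 13, so σ = 13/1.96 = 6.63.
μ is the interval midpoint, 27.00.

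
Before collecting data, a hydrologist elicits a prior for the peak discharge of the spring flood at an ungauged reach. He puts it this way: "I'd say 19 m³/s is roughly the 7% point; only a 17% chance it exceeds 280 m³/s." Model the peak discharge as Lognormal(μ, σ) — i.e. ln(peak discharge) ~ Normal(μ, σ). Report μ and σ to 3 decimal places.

If T ~ Lognormal(μ,σ) then ln T ~ Normal(μ,σ), so the p-quantile of ln T is μ + z_p·σ.
ln(19) = 2.944 and ln(280) = 5.635; z_{0.07} = -1.476, z_{0.83} = 0.9542.
σ = (5.635 − 2.944)/(0.9542 − (-1.476)) = 1.107.
μ = 2.944 − (-1.476)·1.107 = 4.578.

μ ≈ 4.578, σ ≈ 1.107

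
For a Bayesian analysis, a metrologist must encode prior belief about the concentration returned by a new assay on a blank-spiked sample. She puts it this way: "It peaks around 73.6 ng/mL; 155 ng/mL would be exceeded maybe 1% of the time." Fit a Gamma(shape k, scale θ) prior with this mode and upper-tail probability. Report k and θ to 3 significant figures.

k ≈ 9.77, θ ≈ 8.39

Gamma(k,θ) with k>1 has mode (k−1)θ, so θ = 73.6/(k−1).
Need P(X < 155) = 0.99 with θ tied to k this way. Start at k = 2, θ = 73.6: P(X<155) ≈ 0.622.
Too low — raise k to concentrate. Iterating converges to k ≈ 9.77.
Then θ = 73.6/(9.77−1) ≈ 8.39.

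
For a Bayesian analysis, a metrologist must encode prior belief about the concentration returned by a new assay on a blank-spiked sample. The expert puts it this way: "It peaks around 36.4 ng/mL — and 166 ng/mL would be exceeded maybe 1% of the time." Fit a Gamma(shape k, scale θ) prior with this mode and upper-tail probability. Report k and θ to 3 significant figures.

Gamma(k,θ) with k>1 has mode (k−1)θ, so θ = 36.4/(k−1).
Need P(X < 166) = 0.99 with θ tied to k this way. Start at k = 2, θ = 36.4: P(X<166) ≈ 0.942.
Too low — raise k to concentrate. Iterating converges to k ≈ 2.75.
Then θ = 36.4/(2.75−1) ≈ 20.8.

k ≈ 2.75, θ ≈ 20.8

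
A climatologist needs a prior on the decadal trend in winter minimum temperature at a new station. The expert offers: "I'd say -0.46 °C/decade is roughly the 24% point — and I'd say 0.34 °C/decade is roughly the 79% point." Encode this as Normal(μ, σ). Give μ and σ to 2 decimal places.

The p-quantile of Normal(μ,σ) is μ + z_p·σ, with z_{0.24} = -0.7063 and z_{0.79} = 0.8064.
Eliminate σ: μ = (z₂·x₁ − z₁·x₂)/(z₂ − z₁) = (0.8064·-0.46 − (-0.7063)·0.34)/1.513 = -0.09.
Then σ = (x₂ − x₁)/(z₂ − z₁) = (0.34 − -0.46)/1.513 = 0.53.

μ = -0.09, σ = 0.53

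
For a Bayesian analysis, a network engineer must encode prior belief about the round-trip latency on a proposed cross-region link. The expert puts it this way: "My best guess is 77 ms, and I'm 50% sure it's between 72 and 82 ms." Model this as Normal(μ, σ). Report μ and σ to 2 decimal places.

μ = 77.00, σ = 7.41

A symmetric 50% interval runs μ ± z·σ with z = 0.6745.
Half-width = 5, so σ = 5/0.6745 = 7.41.
μ is the stated best guess, 77.00.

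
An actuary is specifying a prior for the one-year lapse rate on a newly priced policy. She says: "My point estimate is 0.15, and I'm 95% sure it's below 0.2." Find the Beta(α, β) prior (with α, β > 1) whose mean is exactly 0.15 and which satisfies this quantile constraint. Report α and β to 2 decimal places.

α ≈ 22.79, β ≈ 129.13

With mean 0.15 fixed, write α = 0.15s, β = 0.85s where s = α+β.
Need P(θ < 0.2) = 0.95 under Beta(0.15s, 0.85s). Normal approximation: (q−m)/√(m(1−m)/s) ≈ z_{0.95} = 1.64, so s ≈ 0.15·0.85·(1.64)²/(0.2−0.15)² = 138.0.
At s = 138.0: P(θ<0.2) ≈ 0.942. Adjusting to match 0.95 gives s ≈ 151.92.
So α = 0.15·151.92 ≈ 22.79, β = 0.85·151.92 ≈ 129.13.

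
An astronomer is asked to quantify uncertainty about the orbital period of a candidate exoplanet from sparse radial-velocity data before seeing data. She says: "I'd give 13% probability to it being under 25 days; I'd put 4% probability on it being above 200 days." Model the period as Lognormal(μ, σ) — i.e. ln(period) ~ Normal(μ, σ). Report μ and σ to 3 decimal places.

μ ≈ 4.033, σ ≈ 0.723

If T ~ Lognormal(μ,σ) then ln T ~ Normal(μ,σ), so the p-quantile of ln T is μ + z_p·σ.
ln(25) = 3.219 and ln(200) = 5.298; z_{0.13} = -1.126, z_{0.96} = 1.751.
σ = (5.298 − 3.219)/(1.751 − (-1.126)) = 0.723.
μ = 3.219 − (-1.126)·0.723 = 4.033.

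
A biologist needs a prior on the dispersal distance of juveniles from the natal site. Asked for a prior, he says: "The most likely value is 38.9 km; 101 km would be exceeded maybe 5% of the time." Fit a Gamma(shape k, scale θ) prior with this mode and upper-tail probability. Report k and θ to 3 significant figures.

Gamma(k,θ) with k>1 has mode (k−1)θ, so θ = 38.9/(k−1).
Need P(X < 101) = 0.95 with θ tied to k this way. Start at k = 2, θ = 38.9: P(X<101) ≈ 0.732.
Too low — raise k to concentrate. Iterating converges to k ≈ 3.97.
Then θ = 38.9/(3.97−1) ≈ 13.1.

k ≈ 3.97, θ ≈ 13.1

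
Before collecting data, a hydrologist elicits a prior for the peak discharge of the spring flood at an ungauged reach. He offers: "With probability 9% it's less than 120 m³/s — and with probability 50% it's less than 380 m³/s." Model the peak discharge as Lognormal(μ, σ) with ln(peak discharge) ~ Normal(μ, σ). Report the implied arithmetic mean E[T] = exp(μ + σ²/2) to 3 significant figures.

If T ~ Lognormal(μ,σ) then ln T ~ Normal(μ,σ), so the p-quantile of ln T is μ + z_p·σ.
ln(120) = 4.787 and ln(380) = 5.94; z_{0.09} = -1.341, z_{0.5} = 0.
σ = (5.94 − 4.787)/(0 − (-1.341)) = 0.860.
μ = 4.787 − (-1.341)·0.860 = 5.940.
E[T] = exp(μ + σ²/2) = exp(5.940 + 0.3696) = 550 m³/s.

E[T] ≈ 550 m³/s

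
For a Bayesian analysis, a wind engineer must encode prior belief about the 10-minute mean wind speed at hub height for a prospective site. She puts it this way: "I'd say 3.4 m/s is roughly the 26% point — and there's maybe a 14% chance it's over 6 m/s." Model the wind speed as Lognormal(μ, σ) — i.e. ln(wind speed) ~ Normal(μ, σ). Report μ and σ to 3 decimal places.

If T ~ Lognormal(μ,σ) then ln T ~ Normal(μ,σ), so the p-quantile of ln T is μ + z_p·σ.
ln(3.4) = 1.224 and ln(6) = 1.792; z_{0.26} = -0.6433, z_{0.86} = 1.08.
σ = (1.792 − 1.224)/(1.08 − (-0.6433)) = 0.330.
μ = 1.224 − (-0.6433)·0.330 = 1.436.

μ ≈ 1.436, σ ≈ 0.330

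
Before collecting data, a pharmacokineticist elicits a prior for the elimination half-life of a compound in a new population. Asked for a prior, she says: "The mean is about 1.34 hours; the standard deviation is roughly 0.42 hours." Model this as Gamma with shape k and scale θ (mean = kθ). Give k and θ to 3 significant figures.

For Gamma(k, scale θ): mean = kθ, variance = kθ², so CV = 1/√k.
CV = SD/mean = 0.42/1.34 = 0.3134, hence k = 1/CV² = 10.2.
Then θ = mean/k = 1.34/10.2 = 0.132.

k ≈ 10.2, θ ≈ 0.132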